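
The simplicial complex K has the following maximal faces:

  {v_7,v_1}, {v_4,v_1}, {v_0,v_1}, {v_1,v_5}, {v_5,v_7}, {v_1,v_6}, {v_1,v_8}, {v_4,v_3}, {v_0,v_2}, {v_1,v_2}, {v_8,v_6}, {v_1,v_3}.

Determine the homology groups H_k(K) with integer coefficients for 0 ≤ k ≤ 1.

H_0 ≅ Z,  H_1 ≅ Z^4.

Take the total order v_0 < v_1 < v_2 < v_3 < v_4 < v_5 < v_6 < v_7 < v_8 on the vertex set. Then K (dimension 1) consists of the simplices:

  0-simplices (9): [v_0], [v_1], [v_2], [v_3], [v_4], [v_5], [v_6], [v_7], [v_8]
  1-simplices (12): [v_0,v_1], [v_0,v_2], [v_1,v_2], [v_1,v_3], [v_1,v_4], [v_1,v_5], [v_1,v_6], [v_1,v_7], [v_1,v_8], [v_3,v_4], [v_5,v_7], [v_6,v_8]

so the chain groups are C_0 ≅ Z^9, C_1 ≅ Z^12.

∂_1: C_1 → C_0 sends each edge [p,q] (with p < q) to q − p.
This gives a 9×12 integer matrix of rank 8; reducing to Smith normal form yields diagonal entries (1,1,1,1,1,1,1,1).

Reading off H_k = ker ∂_k / im ∂_{k+1}:

  H_0: rank C_0 − rank ∂_1 = 9 − 8 = 1, and the invariant factors of ∂_1 are all 1, so H_0 = Z.
  H_1: rank ker ∂_1 − rank ∂_2 = (12 − 8) − 0 = 4, and there is no ∂_2, so H_1 = Z^4.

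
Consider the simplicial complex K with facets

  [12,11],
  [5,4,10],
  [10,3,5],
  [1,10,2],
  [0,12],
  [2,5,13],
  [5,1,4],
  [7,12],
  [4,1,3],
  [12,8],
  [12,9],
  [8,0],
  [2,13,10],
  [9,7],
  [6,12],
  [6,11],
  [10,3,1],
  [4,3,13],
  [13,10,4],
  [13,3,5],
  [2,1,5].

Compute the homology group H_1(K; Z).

H_1 ≅ Z^3 ⊕ Z/2.

We work with the vertex ordering 0 < 1 < 2 < 3 < 4 < 5 < 6 < 7 < 8 < 9 < 10 < 11 < 12 < 13. The simplices of K, each written with vertices in increasing order, are:

  0-simplices (14): [0], [1], [2], [3], [4], [5], [6], [7], [8], [9], [10], [11], [12], [13]
  1-simplices (27): (27 of them)
  2-simplices (12): [1,2,5], [1,2,10], [1,3,4], [1,3,10], [1,4,5], [2,5,13], [2,10,13], [3,4,13], [3,5,10], [3,5,13], [4,5,10], [4,10,13]

so the chain groups are C_0 ≅ Z^14, C_1 ≅ Z^27, C_2 ≅ Z^12.

The boundary map ∂_1: C_1 → C_0 sends each edge [p,q] (with p < q) to q − p. For instance
  ∂[8,12] = [12] − [8].
The resulting 14×27 matrix has rank 12, and its Smith normal form has invariant factors (1,1,1,1,1,1,1,1,1,1,1,1).

Boundary ∂_2: C_2 → C_1 sends each 2-simplex [p,q,r] to [q,r] − [p,r] + [p,q]. For instance
  ∂[1,3,10] = [3,10] − [1,10] + [1,3],
  ∂[1,3,4] = [3,4] − [1,4] + [1,3].
This gives a 27×12 integer matrix of rank 12; reducing to Smith normal form yields diagonal entries (1,1,1,1,1,1,1,1,1,1,1,2).

Computing H_k = (kernel of ∂_k) / (image of ∂_{k+1}):

  H_1: rank ker ∂_1 − rank ∂_2 = (27 − 12) − 12 = 3, and ∂_2 has invariant factor 2 > 1, so H_1 = Z^3 ⊕ Z/2.

(K is a triangulation of the disjoint union of the real projective plane RP^2 and a wedge of 3 circles.)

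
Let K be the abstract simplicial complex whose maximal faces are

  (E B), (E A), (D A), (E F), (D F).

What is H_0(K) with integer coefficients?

Take the total order A < B < D < E < F on the vertex set. Then K (dimension 1) consists of the simplices:

  0-simplices (5): A, B, D, E, F
  1-simplices (5): AD, AE, BE, DF, EF

giving chain groups C_0 ≅ Z^5, C_1 ≅ Z^5.

The boundary map ∂_1: C_1 → C_0 maps an edge to its endpoints' difference, ∂[p,q] = q − p. For instance
  ∂AD = D − A.
This gives a 5×5 integer matrix of rank 4; reducing to Smith normal form yields diagonal entries (1,1,1,1).

Now H_k = ker ∂_k / im ∂_{k+1}, so:

  H_0: rank C_0 − rank ∂_1 = 5 − 4 = 1, and the invariant factors of ∂_1 are all 1, so H_0 ≅ Z.

H_0 ≅ Z.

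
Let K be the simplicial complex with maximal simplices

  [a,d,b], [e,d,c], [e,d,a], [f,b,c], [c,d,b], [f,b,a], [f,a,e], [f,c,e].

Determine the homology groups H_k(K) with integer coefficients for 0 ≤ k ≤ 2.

K has 6 vertices, 12 edges, 8 triangles.
rank ∂_0 = 0, rank ∂_1 = 5 ⇒ b_0 = 6 − 0 − 5 = 1; all invariant factors of ∂_1 are 1 so no torsion. So H_0 ≅ Z.
rank ∂_1 = 5, rank ∂_2 = 7 ⇒ b_1 = 12 − 5 − 7 = 0; all invariant factors of ∂_2 are 1 so no torsion. So H_1 ≅ 0.
rank ∂_2 = 7, rank ∂_3 = 0 ⇒ b_2 = 8 − 7 − 0 = 1. So H_2 ≅ Z.

H_0 = Z,  H_1 = 0,  H_2 = Z.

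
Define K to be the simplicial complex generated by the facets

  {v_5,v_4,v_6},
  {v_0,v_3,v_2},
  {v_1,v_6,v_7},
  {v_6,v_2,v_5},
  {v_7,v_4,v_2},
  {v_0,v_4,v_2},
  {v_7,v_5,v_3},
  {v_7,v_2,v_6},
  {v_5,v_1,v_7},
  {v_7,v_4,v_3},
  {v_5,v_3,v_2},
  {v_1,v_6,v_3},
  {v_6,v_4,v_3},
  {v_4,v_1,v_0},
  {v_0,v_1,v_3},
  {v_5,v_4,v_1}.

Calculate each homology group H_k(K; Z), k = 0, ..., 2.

K has 8 vertices, 24 edges, 16 triangles.
rank ∂_0 = 0, rank ∂_1 = 7 ⇒ b_0 = 8 − 0 − 7 = 1; all invariant factors of ∂_1 are 1 so no torsion. So H_0 ≅ Z.
rank ∂_1 = 7, rank ∂_2 = 15 ⇒ b_1 = 24 − 7 − 15 = 2; all invariant factors of ∂_2 are 1 so no torsion. So H_1 ≅ Z^2.
rank ∂_2 = 15, rank ∂_3 = 0 ⇒ b_2 = 16 − 15 − 0 = 1. So H_2 ≅ Z.

H_0 = Z,  H_1 = Z^2,  H_2 = Z.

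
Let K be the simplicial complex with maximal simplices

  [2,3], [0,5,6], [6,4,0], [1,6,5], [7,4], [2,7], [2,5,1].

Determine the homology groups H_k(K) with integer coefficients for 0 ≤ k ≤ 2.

Fix the vertex order 0 < 1 < 2 < 3 < 4 < 5 < 6 < 7 and write every simplex with vertices in increasing order. Then dim K = 2 and the simplices of K are:

  0-simplices (8): [0], [1], [2], [3], [4], [5], [6], [7]
  1-simplices (12): [0,4], [0,5], [0,6], [1,2], [1,5], [1,6], [2,3], [2,5], [2,7], [4,6], [4,7], [5,6]
  2-simplices (4): [0,4,6], [0,5,6], [1,2,5], [1,5,6]

giving chain groups C_0 ≅ Z^8, C_1 ≅ Z^12, C_2 ≅ Z^4.

The boundary map ∂_1: C_1 → C_0 is given by ∂[p,q] = [q] − [p]. For instance
  ∂[1,2] = [2] − [1].
As a 8×12 matrix over Z this has rank 7, with invariant factors (1,1,1,1,1,1,1).

Boundary ∂_2: C_2 → C_1 sends each 2-simplex [p,q,r] to [q,r] − [p,r] + [p,q]. For instance
  ∂[0,5,6] = [5,6] − [0,6] + [0,5],
  ∂[1,2,5] = [2,5] − [1,5] + [1,2].
As a 12×4 matrix over Z this has rank 4, with invariant factors (1,1,1,1).

Computing H_k = (kernel of ∂_k) / (image of ∂_{k+1}):

  H_0: rank C_0 − rank ∂_1 = 8 − 7 = 1, and the invariant factors of ∂_1 are all 1, so H_0 = Z.
  H_1: rank ker ∂_1 − rank ∂_2 = (12 − 7) − 4 = 1, and the invariant factors of ∂_2 are all 1, so H_1 = Z.
  H_2: rank ker ∂_2 − rank ∂_3 = (4 − 4) − 0 = 0, and there is no ∂_3, so H_2 = 0.

As a check, the Euler characteristic is 8 − 12 + 4 = 0, which agrees with 1 − 1 + 0 = 0.

H_0 = Z,  H_1 = Z,  H_2 = 0.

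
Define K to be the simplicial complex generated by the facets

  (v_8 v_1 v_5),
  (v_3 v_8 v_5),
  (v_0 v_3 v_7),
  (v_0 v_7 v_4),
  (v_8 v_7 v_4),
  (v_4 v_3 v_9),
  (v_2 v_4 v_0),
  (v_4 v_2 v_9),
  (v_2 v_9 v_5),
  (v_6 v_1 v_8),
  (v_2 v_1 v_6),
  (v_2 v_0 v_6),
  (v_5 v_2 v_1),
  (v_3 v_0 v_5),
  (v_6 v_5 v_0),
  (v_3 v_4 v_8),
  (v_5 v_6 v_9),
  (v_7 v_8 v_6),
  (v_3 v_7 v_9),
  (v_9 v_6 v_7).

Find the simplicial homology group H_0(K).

Take the total order v_0 < v_1 < v_2 < v_3 < v_4 < v_5 < v_6 < v_7 < v_8 < v_9 on the vertex set. Then K (dimension 2) consists of the simplices:

  0-simplices (10): [v_0], [v_1], [v_2], [v_3], [v_4], [v_5], [v_6], [v_7], [v_8], [v_9]
  1-simplices (30): (30 of them)
  2-simplices (20): (20 of them)

so the chain groups are C_0 ≅ Z^10, C_1 ≅ Z^30, C_2 ≅ Z^20.

∂_1: C_1 → C_0 sends each edge [p,q] (with p < q) to q − p.
As a 10×30 matrix over Z this has rank 9, with invariant factors (1,1,1,1,1,1,1,1,1).

The boundary map ∂_2: C_2 → C_1 acts by ∂[p,q,r] = [q,r] − [p,r] + [p,q]. For instance
  ∂[v_2,v_4,v_9] = [v_4,v_9] − [v_2,v_9] + [v_2,v_4],
  ∂[v_0,v_5,v_6] = [v_5,v_6] − [v_0,v_6] + [v_0,v_5].
This gives a 30×20 integer matrix of rank 20; reducing to Smith normal form yields diagonal entries (1,1,1,1,1,1,1,1,1,1,1,1,1,1,1,1,1,1,1,2).

From H_k ≅ ker(∂_k) / im(∂_{k+1}) we obtain:

  H_0: rank C_0 − rank ∂_1 = 10 − 9 = 1, and the invariant factors of ∂_1 are all 1, so H_0 = Z.

(K is a triangulation of the Klein bottle.)

H_0 ≅ Z.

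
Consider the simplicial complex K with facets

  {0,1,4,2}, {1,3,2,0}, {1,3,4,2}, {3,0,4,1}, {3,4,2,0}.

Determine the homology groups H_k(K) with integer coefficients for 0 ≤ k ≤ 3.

Take the total order 0 < 1 < 2 < 3 < 4 on the vertex set. Then K (dimension 3) consists of the simplices:

  0-simplices (5): [0], [1], [2], [3], [4]
  1-simplices (10): [0,1], [0,2], [0,3], [0,4], [1,2], [1,3], [1,4], [2,3], [2,4], [3,4]
  2-simplices (10): [0,1,2], [0,1,3], [0,1,4], [0,2,3], [0,2,4], [0,3,4], [1,2,3], [1,2,4], [1,3,4], [2,3,4]
  3-simplices (5): [0,1,2,3], [0,1,2,4], [0,1,3,4], [0,2,3,4], [1,2,3,4]

so the chain groups are C_0 ≅ Z^5, C_1 ≅ Z^10, C_2 ≅ Z^10, C_3 ≅ Z^5.

∂_1: C_1 → C_0 maps an edge to its endpoints' difference, ∂[p,q] = q − p. For instance
  ∂[3,4] = [4] − [3].
The resulting 5×10 matrix has rank 4, and its Smith normal form has invariant factors (1,1,1,1).

Boundary ∂_2: C_2 → C_1 maps a triangle to the signed sum of its edges. For instance
  ∂[0,2,3] = [2,3] − [0,3] + [0,2],
  ∂[1,2,3] = [2,3] − [1,3] + [1,2].
This gives a 10×10 integer matrix of rank 6; reducing to Smith normal form yields diagonal entries (1,1,1,1,1,1).

∂_3: C_3 → C_2 sends each 3-simplex σ to the alternating sum Σ_i (−1)^i (σ with its i-th vertex removed). For instance
  ∂[1,2,3,4] = [2,3,4] − [1,3,4] + [1,2,4] − [1,2,3],
  ∂[0,1,2,3] = [1,2,3] − [0,2,3] + [0,1,3] − [0,1,2].
The 10×5 boundary matrix has rank 4 and Smith normal form diag(1,1,1,1).

Computing H_k = (kernel of ∂_k) / (image of ∂_{k+1}):

  H_0: rank C_0 − rank ∂_1 = 5 − 4 = 1, and the invariant factors of ∂_1 are all 1, so H_0 ≅ Z.
  H_1: rank ker ∂_1 − rank ∂_2 = (10 − 4) − 6 = 0, and the invariant factors of ∂_2 are all 1, so H_1 ≅ 0.
  H_2: rank ker ∂_2 − rank ∂_3 = (10 − 6) − 4 = 0, and the invariant factors of ∂_3 are all 1, so H_2 ≅ 0.
  H_3: rank ker ∂_3 − rank ∂_4 = (5 − 4) − 0 = 1, and there is no ∂_4, so H_3 ≅ Z.

H_0 ≅ Z,  H_1 = 0,  H_2 = 0,  H_3 ≅ Z.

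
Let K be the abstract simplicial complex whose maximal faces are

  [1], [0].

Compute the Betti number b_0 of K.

Fix the vertex order 0 < 1 and write every simplex with vertices in increasing order. Then dim K = 0 and the simplices of K are:

  0-simplices (2): [0], [1]

Hence C_0 ≅ Z^2.

Now H_k = ker ∂_k / im ∂_{k+1}, so:

  H_0: rank C_0 − rank ∂_1 = 2 − 0 = 2, and there is no ∂_1, so H_0 = Z^2.

Hence the Betti numbers are b_0 = 2.

b_0 = 2.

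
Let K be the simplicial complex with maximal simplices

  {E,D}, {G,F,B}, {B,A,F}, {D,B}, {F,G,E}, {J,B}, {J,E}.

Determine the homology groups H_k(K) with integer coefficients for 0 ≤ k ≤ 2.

Take the total order A < B < D < E < F < G < J on the vertex set. Then K (dimension 2) consists of the simplices:

  0-simplices (7): A, B, D, E, F, G, J
  1-simplices (11): AB, AF, BD, BF, BG, BJ, DE, EF, EG, EJ, FG
  2-simplices (3): ABF, BFG, EFG

giving chain groups C_0 ≅ Z^7, C_1 ≅ Z^11, C_2 ≅ Z^3.

The boundary map ∂_1: C_1 → C_0 is given by ∂[p,q] = [q] − [p]. For instance
  ∂BD = D − B.
The resulting 7×11 matrix has rank 6, and its Smith normal form has invariant factors (1,1,1,1,1,1).

∂_2: C_2 → C_1 acts by ∂[p,q,r] = [q,r] − [p,r] + [p,q]. For instance
  ∂BFG = FG − BG + BF,
  ∂ABF = BF − AF + AB.
The resulting 11×3 matrix has rank 3, and its Smith normal form has invariant factors (1,1,1).

Reading off H_k = ker ∂_k / im ∂_{k+1}:

  H_0: rank C_0 − rank ∂_1 = 7 − 6 = 1, and the invariant factors of ∂_1 are all 1, so H_0 = Z.
  H_1: rank ker ∂_1 − rank ∂_2 = (11 − 6) − 3 = 2, and the invariant factors of ∂_2 are all 1, so H_1 = Z^2.
  H_2: rank ker ∂_2 − rank ∂_3 = (3 − 3) − 0 = 0, and there is no ∂_3, so H_2 = 0.

H_0 ≅ Z,  H_1 ≅ Z^2,  H_2 = 0.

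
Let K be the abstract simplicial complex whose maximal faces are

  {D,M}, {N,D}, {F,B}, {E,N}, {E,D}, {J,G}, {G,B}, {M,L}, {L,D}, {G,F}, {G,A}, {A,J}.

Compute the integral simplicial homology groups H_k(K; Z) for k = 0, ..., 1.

Fix the vertex order A < B < D < E < F < G < J < L < M < N and write every simplex with vertices in increasing order. Then dim K = 1 and the simplices of K are:

  0-simplices (10): A, B, D, E, F, G, J, L, M, N
  1-simplices (12): AG, AJ, BF, BG, DE, DL, DM, DN, EN, FG, GJ, LM

Hence C_0 ≅ Z^10, C_1 ≅ Z^12.

The boundary map ∂_1: C_1 → C_0 maps an edge to its endpoints' difference, ∂[p,q] = q − p.
As a 10×12 matrix over Z this has rank 8, with invariant factors (1,1,1,1,1,1,1,1).

Now H_k = ker ∂_k / im ∂_{k+1}, so:

  H_0: rank C_0 − rank ∂_1 = 10 − 8 = 2, and the invariant factors of ∂_1 are all 1, so H_0 ≅ Z^2.
  H_1: rank ker ∂_1 − rank ∂_2 = (12 − 8) − 0 = 4, and there is no ∂_2, so H_1 ≅ Z^4.

(K is a triangulation of the disjoint union of a wedge of 2 circles and a wedge of 2 circles.)

H_0 = Z^2,  H_1 = Z^4.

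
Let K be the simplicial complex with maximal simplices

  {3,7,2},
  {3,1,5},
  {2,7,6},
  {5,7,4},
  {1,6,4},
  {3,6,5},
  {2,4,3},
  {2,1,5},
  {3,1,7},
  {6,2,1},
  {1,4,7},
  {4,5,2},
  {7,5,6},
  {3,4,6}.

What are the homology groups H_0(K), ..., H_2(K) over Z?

Take the total order 1 < 2 < 3 < 4 < 5 < 6 < 7 on the vertex set. Then K (dimension 2) consists of the simplices:

  0-simplices (7): [1], [2], [3], [4], [5], [6], [7]
  1-simplices (21): [1,2], [1,3], [1,4], [1,5], [1,6], [1,7], [2,3], [2,4], [2,5], [2,6], [2,7], [3,4], [3,5], [3,6], [3,7], [4,5], [4,6], [4,7], [5,6], [5,7], [6,7]
  2-simplices (14): [1,2,5], [1,2,6], [1,3,5], [1,3,7], [1,4,6], [1,4,7], [2,3,4], [2,3,7], [2,4,5], [2,6,7], [3,4,6], [3,5,6], [4,5,7], [5,6,7]

so the chain groups are C_0 ≅ Z^7, C_1 ≅ Z^21, C_2 ≅ Z^14.

The boundary map ∂_1: C_1 → C_0 sends each edge [p,q] (with p < q) to q − p. For instance
  ∂[6,7] = [7] − [6].
This gives a 7×21 integer matrix of rank 6; reducing to Smith normal form yields diagonal entries (1,1,1,1,1,1).

Boundary ∂_2: C_2 → C_1 sends each 2-simplex [p,q,r] to [q,r] − [p,r] + [p,q]. For instance
  ∂[2,4,5] = [4,5] − [2,5] + [2,4],
  ∂[5,6,7] = [6,7] − [5,7] + [5,6].
As a 21×14 matrix over Z this has rank 13, with invariant factors (1,1,1,1,1,1,1,1,1,1,1,1,1).

Computing H_k = (kernel of ∂_k) / (image of ∂_{k+1}):

  H_0: rank C_0 − rank ∂_1 = 7 − 6 = 1, and the invariant factors of ∂_1 are all 1, so H_0 = Z.
  H_1: rank ker ∂_1 − rank ∂_2 = (21 − 6) − 13 = 2, and the invariant factors of ∂_2 are all 1, so H_1 = Z^2.
  H_2: rank ker ∂_2 − rank ∂_3 = (14 − 13) − 0 = 1, and there is no ∂_3, so H_2 = Z.

As a check, the Euler characteristic is 7 − 21 + 14 = 0, which agrees with 1 − 2 + 1 = 0.
(K is a triangulation of the torus T^2.)

H_0 ≅ Z,  H_1 ≅ Z^2,  H_2 ≅ Z.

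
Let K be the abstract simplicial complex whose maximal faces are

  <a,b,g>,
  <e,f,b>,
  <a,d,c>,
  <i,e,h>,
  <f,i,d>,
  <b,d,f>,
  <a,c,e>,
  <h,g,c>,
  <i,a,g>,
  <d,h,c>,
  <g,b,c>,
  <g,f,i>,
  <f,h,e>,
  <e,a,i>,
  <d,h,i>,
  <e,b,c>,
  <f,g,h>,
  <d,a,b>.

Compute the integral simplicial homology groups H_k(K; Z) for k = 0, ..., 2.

Fix the vertex order a < b < c < d < e < f < g < h < i and write every simplex with vertices in increasing order. Then dim K = 2 and the simplices of K are:

  0-simplices (9): a, b, c, d, e, f, g, h, i
  1-simplices (27): ab, ac, ad, ae, ag, ai, bc, bd, be, bf, bg, cd, ce, cg, ch, df, dh, di, ef, eh, ei, fg, fh, fi, gh, gi, hi
  2-simplices (18): abd, abg, acd, ace, aei, agi, bce, bcg, bdf, bef, cdh, cgh, dfi, dhi, efh, ehi, fgh, fgi

Hence C_0 ≅ Z^9, C_1 ≅ Z^27, C_2 ≅ Z^18.

The boundary map ∂_1: C_1 → C_0 is given by ∂[p,q] = [q] − [p]. For instance
  ∂gh = h − g.
As a 9×27 matrix over Z this has rank 8, with invariant factors (1,1,1,1,1,1,1,1).

The boundary map ∂_2: C_2 → C_1 acts by ∂[p,q,r] = [q,r] − [p,r] + [p,q]. For instance
  ∂bef = ef − bf + be,
  ∂bcg = cg − bg + bc.
The resulting 27×18 matrix has rank 18, and its Smith normal form has invariant factors (1,1,1,1,1,1,1,1,1,1,1,1,1,1,1,1,1,2).

Computing H_k = (kernel of ∂_k) / (image of ∂_{k+1}):

  H_0: rank C_0 − rank ∂_1 = 9 − 8 = 1, and the invariant factors of ∂_1 are all 1, so H_0 = Z.
  H_1: rank ker ∂_1 − rank ∂_2 = (27 − 8) − 18 = 1, and ∂_2 has invariant factor 2 > 1, so H_1 = Z × Z/2.
  H_2: rank ker ∂_2 − rank ∂_3 = (18 − 18) − 0 = 0, and there is no ∂_3, so H_2 = 0.

As a check, the Euler characteristic is 9 − 27 + 18 = 0, which agrees with 1 − 1 + 0 = 0.

H_0 ≅ Z,  H_1 ≅ Z × Z/2,  H_2 = 0.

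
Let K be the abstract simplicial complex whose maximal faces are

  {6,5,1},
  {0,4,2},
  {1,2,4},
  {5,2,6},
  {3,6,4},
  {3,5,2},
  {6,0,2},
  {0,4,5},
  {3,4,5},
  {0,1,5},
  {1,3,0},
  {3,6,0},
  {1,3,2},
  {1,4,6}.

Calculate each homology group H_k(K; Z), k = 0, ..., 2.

H_0 = Z,  H_1 = Z^2,  H_2 = Z.

Take the total order 0 < 1 < 2 < 3 < 4 < 5 < 6 on the vertex set. Then K (dimension 2) consists of the simplices:

  0-simplices (7): [0], [1], [2], [3], [4], [5], [6]
  1-simplices (21): [0,1], [0,2], [0,3], [0,4], [0,5], [0,6], [1,2], [1,3], [1,4], [1,5], [1,6], [2,3], [2,4], [2,5], [2,6], [3,4], [3,5], [3,6], [4,5], [4,6], [5,6]
  2-simplices (14): [0,1,3], [0,1,5], [0,2,4], [0,2,6], [0,3,6], [0,4,5], [1,2,3], [1,2,4], [1,4,6], [1,5,6], [2,3,5], [2,5,6], [3,4,5], [3,4,6]

Hence C_0 ≅ Z^7, C_1 ≅ Z^21, C_2 ≅ Z^14.

The boundary map ∂_1: C_1 → C_0 is given by ∂[p,q] = [q] − [p]. For instance
  ∂[4,6] = [6] − [4].
The resulting 7×21 matrix has rank 6, and its Smith normal form has invariant factors (1,1,1,1,1,1).

The boundary map ∂_2: C_2 → C_1 sends each 2-simplex [p,q,r] to [q,r] − [p,r] + [p,q]. For instance
  ∂[3,4,5] = [4,5] − [3,5] + [3,4],
  ∂[0,1,5] = [1,5] − [0,5] + [0,1].
The 21×14 boundary matrix has rank 13 and Smith normal form diag(1,1,1,1,1,1,1,1,1,1,1,1,1).

Reading off H_k = ker ∂_k / im ∂_{k+1}:

  H_0: rank C_0 − rank ∂_1 = 7 − 6 = 1, and the invariant factors of ∂_1 are all 1, so H_0 = Z.
  H_1: rank ker ∂_1 − rank ∂_2 = (21 − 6) − 13 = 2, and the invariant factors of ∂_2 are all 1, so H_1 = Z^2.
  H_2: rank ker ∂_2 − rank ∂_3 = (14 − 13) − 0 = 1, and there is no ∂_3, so H_2 = Z.

As a check, the Euler characteristic is 7 − 21 + 14 = 0, which agrees with 1 − 2 + 1 = 0.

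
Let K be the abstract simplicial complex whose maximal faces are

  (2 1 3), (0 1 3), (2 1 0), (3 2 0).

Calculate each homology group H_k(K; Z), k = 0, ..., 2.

Order the vertices as 0 < 1 < 2 < 3. Listing each simplex with vertices in this order, K has dimension 2 with simplices:

  0-simplices (4): [0], [1], [2], [3]
  1-simplices (6): [0,1], [0,2], [0,3], [1,2], [1,3], [2,3]
  2-simplices (4): [0,1,2], [0,1,3], [0,2,3], [1,2,3]

giving chain groups C_0 ≅ Z^4, C_1 ≅ Z^6, C_2 ≅ Z^4.

Boundary ∂_1: C_1 → C_0 is given by ∂[p,q] = [q] − [p]. For instance
  ∂[2,3] = [3] − [2].
The resulting 4×6 matrix has rank 3, and its Smith normal form has invariant factors (1,1,1).

Boundary ∂_2: C_2 → C_1 acts by ∂[p,q,r] = [q,r] − [p,r] + [p,q]. For instance
  ∂[0,1,3] = [1,3] − [0,3] + [0,1],
  ∂[0,1,2] = [1,2] − [0,2] + [0,1].
As a 6×4 matrix over Z this has rank 3, with invariant factors (1,1,1).

Now H_k = ker ∂_k / im ∂_{k+1}, so:

  H_0: rank C_0 − rank ∂_1 = 4 − 3 = 1, and the invariant factors of ∂_1 are all 1, so H_0 = Z.
  H_1: rank ker ∂_1 − rank ∂_2 = (6 − 3) − 3 = 0, and the invariant factors of ∂_2 are all 1, so H_1 = 0.
  H_2: rank ker ∂_2 − rank ∂_3 = (4 − 3) − 0 = 1, and there is no ∂_3, so H_2 = Z.

(K is a triangulation of the 2-sphere S^2.)

H_0 ≅ Z,  H_1 = 0,  H_2 ≅ Z.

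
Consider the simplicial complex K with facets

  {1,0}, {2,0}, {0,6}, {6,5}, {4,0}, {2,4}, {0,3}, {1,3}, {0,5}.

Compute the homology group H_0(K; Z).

H_0 ≅ Z.

We work with the vertex ordering 0 < 1 < 2 < 3 < 4 < 5 < 6. The simplices of K, each written with vertices in increasing order, are:

  0-simplices (7): [0], [1], [2], [3], [4], [5], [6]
  1-simplices (9): [0,1], [0,2], [0,3], [0,4], [0,5], [0,6], [1,3], [2,4], [5,6]

Hence C_0 ≅ Z^7, C_1 ≅ Z^9.

The boundary map ∂_1: C_1 → C_0 is given by ∂[p,q] = [q] − [p]. For instance
  ∂[0,6] = [6] − [0].
The 7×9 boundary matrix has rank 6 and Smith normal form diag(1,1,1,1,1,1).

Now H_k = ker ∂_k / im ∂_{k+1}, so:

  H_0: rank C_0 − rank ∂_1 = 7 − 6 = 1, and the invariant factors of ∂_1 are all 1, so H_0 = Z.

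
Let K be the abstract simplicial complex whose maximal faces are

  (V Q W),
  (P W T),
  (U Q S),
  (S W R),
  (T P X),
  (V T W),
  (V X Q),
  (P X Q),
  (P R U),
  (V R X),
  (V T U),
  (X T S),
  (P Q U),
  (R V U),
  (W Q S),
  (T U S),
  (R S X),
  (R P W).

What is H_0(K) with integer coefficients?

H_0 ≅ Z.

Fix the vertex order P < Q < R < S < T < U < V < W < X and write every simplex with vertices in increasing order. Then dim K = 2 and the simplices of K are:

  0-simplices (9): P, Q, R, S, T, U, V, W, X
  1-simplices (27): PQ, PR, PT, PU, PW, PX, QS, QU, QV, QW, QX, RS, RU, RV, RW, RX, ST, SU, SW, SX, TU, TV, TW, TX, UV, VW, VX
  2-simplices (18): PQU, PQX, PRU, PRW, PTW, PTX, QSU, QSW, QVW, QVX, RSW, RSX, RUV, RVX, STU, STX, TUV, TVW

so the chain groups are C_0 ≅ Z^9, C_1 ≅ Z^27, C_2 ≅ Z^18.

Boundary ∂_1: C_1 → C_0 maps an edge to its endpoints' difference, ∂[p,q] = q − p.
The resulting 9×27 matrix has rank 8, and its Smith normal form has invariant factors (1,1,1,1,1,1,1,1).

The boundary map ∂_2: C_2 → C_1 sends each 2-simplex [p,q,r] to [q,r] − [p,r] + [p,q]. For instance
  ∂RSX = SX − RX + RS,
  ∂PRW = RW − PW + PR.
The 27×18 boundary matrix has rank 17 and Smith normal form diag(1,1,1,1,1,1,1,1,1,1,1,1,1,1,1,1,1).

From H_k ≅ ker(∂_k) / im(∂_{k+1}) we obtain:

  H_0: rank C_0 − rank ∂_1 = 9 − 8 = 1, and the invariant factors of ∂_1 are all 1, so H_0 = Z.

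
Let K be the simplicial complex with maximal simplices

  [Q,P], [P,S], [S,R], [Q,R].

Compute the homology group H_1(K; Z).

Take the total order P < Q < R < S on the vertex set. Then K (dimension 1) consists of the simplices:

  0-simplices (4): P, Q, R, S
  1-simplices (4): PQ, PS, QR, RS

so the chain groups are C_0 ≅ Z^4, C_1 ≅ Z^4.

The boundary map ∂_1: C_1 → C_0 maps an edge to its endpoints' difference, ∂[p,q] = q − p. For instance
  ∂QR = R − Q.
The resulting 4×4 matrix has rank 3, and its Smith normal form has invariant factors (1,1,1).

Reading off H_k = ker ∂_k / im ∂_{k+1}:

  H_1: rank ker ∂_1 − rank ∂_2 = (4 − 3) − 0 = 1, and there is no ∂_2, so H_1 = Z.

(K is a triangulation of the circle S^1.)

H_1 = Z.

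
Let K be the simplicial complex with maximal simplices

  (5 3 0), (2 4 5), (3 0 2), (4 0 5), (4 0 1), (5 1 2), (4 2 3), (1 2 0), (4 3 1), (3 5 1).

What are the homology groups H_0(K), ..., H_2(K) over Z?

H_0 ≅ Z,  H_1 ≅ Z/2,  H_2 = 0.

We work with the vertex ordering 0 < 1 < 2 < 3 < 4 < 5. The simplices of K, each written with vertices in increasing order, are:

  0-simplices (6): [0], [1], [2], [3], [4], [5]
  1-simplices (15): [0,1], [0,2], [0,3], [0,4], [0,5], [1,2], [1,3], [1,4], [1,5], [2,3], [2,4], [2,5], [3,4], [3,5], [4,5]
  2-simplices (10): [0,1,2], [0,1,4], [0,2,3], [0,3,5], [0,4,5], [1,2,5], [1,3,4], [1,3,5], [2,3,4], [2,4,5]

giving chain groups C_0 ≅ Z^6, C_1 ≅ Z^15, C_2 ≅ Z^10.

The boundary map ∂_1: C_1 → C_0 is given by ∂[p,q] = [q] − [p].
The 6×15 boundary matrix has rank 5 and Smith normal form diag(1,1,1,1,1).

∂_2: C_2 → C_1 sends each 2-simplex [p,q,r] to [q,r] − [p,r] + [p,q]. For instance
  ∂[2,3,4] = [3,4] − [2,4] + [2,3],
  ∂[0,1,4] = [1,4] − [0,4] + [0,1].
The resulting 15×10 matrix has rank 10, and its Smith normal form has invariant factors (1,1,1,1,1,1,1,1,1,2).

Computing H_k = (kernel of ∂_k) / (image of ∂_{k+1}):

  H_0: rank C_0 − rank ∂_1 = 6 − 5 = 1, and the invariant factors of ∂_1 are all 1, so H_0 = Z.
  H_1: rank ker ∂_1 − rank ∂_2 = (15 − 5) − 10 = 0, and ∂_2 has invariant factor 2 > 1, so H_1 = Z/2.
  H_2: rank ker ∂_2 − rank ∂_3 = (10 − 10) − 0 = 0, and there is no ∂_3, so H_2 = 0.

As a check, the Euler characteristic is 6 − 15 + 10 = 1, which agrees with 1 − 0 + 0 = 1.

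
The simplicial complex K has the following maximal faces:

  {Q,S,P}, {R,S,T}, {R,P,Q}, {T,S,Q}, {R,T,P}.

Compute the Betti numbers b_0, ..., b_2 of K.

b_0 = 1, b_1 = 1, b_2 = 0.

Take the total order P < Q < R < S < T on the vertex set. Then K (dimension 2) consists of the simplices:

  0-simplices (5): P, Q, R, S, T
  1-simplices (10): PQ, PR, PS, PT, QR, QS, QT, RS, RT, ST
  2-simplices (5): PQR, PQS, PRT, QST, RST

so the chain groups are C_0 ≅ Z^5, C_1 ≅ Z^10, C_2 ≅ Z^5.

Boundary ∂_1: C_1 → C_0 maps an edge to its endpoints' difference, ∂[p,q] = q − p. For instance
  ∂PQ = Q − P.
As a 5×10 matrix over Z this has rank 4, with invariant factors (1,1,1,1).

The boundary map ∂_2: C_2 → C_1 acts by ∂[p,q,r] = [q,r] − [p,r] + [p,q]. For instance
  ∂PRT = RT − PT + PR,
  ∂PQR = QR − PR + PQ.
The 10×5 boundary matrix has rank 5 and Smith normal form diag(1,1,1,1,1).

From H_k ≅ ker(∂_k) / im(∂_{k+1}) we obtain:

  H_0: rank C_0 − rank ∂_1 = 5 − 4 = 1, and the invariant factors of ∂_1 are all 1, so H_0 = Z.
  H_1: rank ker ∂_1 − rank ∂_2 = (10 − 4) − 5 = 1, and the invariant factors of ∂_2 are all 1, so H_1 = Z.
  H_2: rank ker ∂_2 − rank ∂_3 = (5 − 5) − 0 = 0, and there is no ∂_3, so H_2 = 0.

As a check, the Euler characteristic is 5 − 10 + 5 = 0, which agrees with 1 − 1 + 0 = 0.

Hence the Betti numbers are b_0 = 1, b_1 = 1, b_2 = 0.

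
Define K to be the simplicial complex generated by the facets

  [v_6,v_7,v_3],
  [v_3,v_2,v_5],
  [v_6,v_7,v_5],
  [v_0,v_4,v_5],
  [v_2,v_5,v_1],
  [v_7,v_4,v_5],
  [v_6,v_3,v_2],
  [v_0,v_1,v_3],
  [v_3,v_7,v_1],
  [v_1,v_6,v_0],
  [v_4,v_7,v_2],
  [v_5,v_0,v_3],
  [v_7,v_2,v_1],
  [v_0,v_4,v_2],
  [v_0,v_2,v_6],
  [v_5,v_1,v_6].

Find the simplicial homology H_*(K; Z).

Take the total order v_0 < v_1 < v_2 < v_3 < v_4 < v_5 < v_6 < v_7 on the vertex set. Then K (dimension 2) consists of the simplices:

  0-simplices (8): [v_0], [v_1], [v_2], [v_3], [v_4], [v_5], [v_6], [v_7]
  1-simplices (24): (24 of them)
  2-simplices (16): (16 of them)

giving chain groups C_0 ≅ Z^8, C_1 ≅ Z^24, C_2 ≅ Z^16.

The boundary map ∂_1: C_1 → C_0 maps an edge to its endpoints' difference, ∂[p,q] = q − p.
This gives a 8×24 integer matrix of rank 7; reducing to Smith normal form yields diagonal entries (1,1,1,1,1,1,1).

Boundary ∂_2: C_2 → C_1 acts by ∂[p,q,r] = [q,r] − [p,r] + [p,q]. For instance
  ∂[v_3,v_6,v_7] = [v_6,v_7] − [v_3,v_7] + [v_3,v_6],
  ∂[v_0,v_2,v_6] = [v_2,v_6] − [v_0,v_6] + [v_0,v_2].
This gives a 24×16 integer matrix of rank 15; reducing to Smith normal form yields diagonal entries (1,1,1,1,1,1,1,1,1,1,1,1,1,1,1).

Now H_k = ker ∂_k / im ∂_{k+1}, so:

  H_0: rank C_0 − rank ∂_1 = 8 − 7 = 1, and the invariant factors of ∂_1 are all 1, so H_0 ≅ Z.
  H_1: rank ker ∂_1 − rank ∂_2 = (24 − 7) − 15 = 2, and the invariant factors of ∂_2 are all 1, so H_1 ≅ Z^2.
  H_2: rank ker ∂_2 − rank ∂_3 = (16 − 15) − 0 = 1, and there is no ∂_3, so H_2 ≅ Z.

H_0 = Z,  H_1 = Z^2,  H_2 = Z.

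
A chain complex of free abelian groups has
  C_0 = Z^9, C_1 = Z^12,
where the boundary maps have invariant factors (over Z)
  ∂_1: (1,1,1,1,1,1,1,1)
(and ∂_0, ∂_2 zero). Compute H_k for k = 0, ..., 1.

H_0: b_0 = 9 − 0 − 8 = 1; torsion from ∂_1 factors > 1: none. So H_0 = Z.
H_1: b_1 = 12 − 8 − 0 = 4; torsion from ∂_2 factors > 1: none. So H_1 = Z^4.

H_0 = Z,  H_1 = Z^4.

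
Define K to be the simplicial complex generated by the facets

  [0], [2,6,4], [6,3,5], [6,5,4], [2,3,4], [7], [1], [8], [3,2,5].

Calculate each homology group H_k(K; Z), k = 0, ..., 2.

H_0 ≅ Z^5,  H_1 ≅ Z,  H_2 = 0.

K has 9 vertices, 10 edges, 5 triangles.
rank ∂_0 = 0, rank ∂_1 = 4 ⇒ b_0 = 9 − 0 − 4 = 5; all invariant factors of ∂_1 are 1 so no torsion. So H_0 = Z^5.
rank ∂_1 = 4, rank ∂_2 = 5 ⇒ b_1 = 10 − 4 − 5 = 1; all invariant factors of ∂_2 are 1 so no torsion. So H_1 = Z.
rank ∂_2 = 5, rank ∂_3 = 0 ⇒ b_2 = 5 − 5 − 0 = 0. So H_2 = 0.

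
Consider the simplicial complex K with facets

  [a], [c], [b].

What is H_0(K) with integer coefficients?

Fix the vertex order a < b < c and write every simplex with vertices in increasing order. Then dim K = 0 and the simplices of K are:

  0-simplices (3): a, b, c

giving chain groups C_0 ≅ Z^3.

From H_k ≅ ker(∂_k) / im(∂_{k+1}) we obtain:

  H_0: rank C_0 − rank ∂_1 = 3 − 0 = 3, and there is no ∂_1, so H_0 = Z^3.

(K is a triangulation of a set of 3 points.)

H_0 = Z^3.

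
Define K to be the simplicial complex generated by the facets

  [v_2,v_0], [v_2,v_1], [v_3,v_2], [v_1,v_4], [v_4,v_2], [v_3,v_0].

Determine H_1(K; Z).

H_1 = Z^2.

K has 5 vertices, 6 edges.
rank ∂_1 = 4, rank ∂_2 = 0 ⇒ b_1 = 6 − 4 − 0 = 2. So H_1 ≅ Z^2.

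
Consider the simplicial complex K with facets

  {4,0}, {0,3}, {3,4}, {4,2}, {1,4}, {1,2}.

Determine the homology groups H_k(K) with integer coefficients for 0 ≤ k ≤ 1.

H_0 = Z,  H_1 = Z^2.

Order the vertices as 0 < 1 < 2 < 3 < 4. Listing each simplex with vertices in this order, K has dimension 1 with simplices:

  0-simplices (5): [0], [1], [2], [3], [4]
  1-simplices (6): [0,3], [0,4], [1,2], [1,4], [2,4], [3,4]

Hence C_0 ≅ Z^5, C_1 ≅ Z^6.

∂_1: C_1 → C_0 is given by ∂[p,q] = [q] − [p].
This gives a 5×6 integer matrix of rank 4; reducing to Smith normal form yields diagonal entries (1,1,1,1).

Computing H_k = (kernel of ∂_k) / (image of ∂_{k+1}):

  H_0: rank C_0 − rank ∂_1 = 5 − 4 = 1, and the invariant factors of ∂_1 are all 1, so H_0 ≅ Z.
  H_1: rank ker ∂_1 − rank ∂_2 = (6 − 4) − 0 = 2, and there is no ∂_2, so H_1 ≅ Z^2.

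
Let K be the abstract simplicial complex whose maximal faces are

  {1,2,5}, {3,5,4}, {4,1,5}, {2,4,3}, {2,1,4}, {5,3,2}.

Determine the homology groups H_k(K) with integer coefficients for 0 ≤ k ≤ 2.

Fix the vertex order 1 < 2 < 3 < 4 < 5 and write every simplex with vertices in increasing order. Then dim K = 2 and the simplices of K are:

  0-simplices (5): [1], [2], [3], [4], [5]
  1-simplices (9): [1,2], [1,4], [1,5], [2,3], [2,4], [2,5], [3,4], [3,5], [4,5]
  2-simplices (6): [1,2,4], [1,2,5], [1,4,5], [2,3,4], [2,3,5], [3,4,5]

Hence C_0 ≅ Z^5, C_1 ≅ Z^9, C_2 ≅ Z^6.

The boundary map ∂_1: C_1 → C_0 sends each edge [p,q] (with p < q) to q − p.
As a 5×9 matrix over Z this has rank 4, with invariant factors (1,1,1,1).

Boundary ∂_2: C_2 → C_1 acts by ∂[p,q,r] = [q,r] − [p,r] + [p,q]. For instance
  ∂[1,2,4] = [2,4] − [1,4] + [1,2],
  ∂[2,3,4] = [3,4] − [2,4] + [2,3].
The 9×6 boundary matrix has rank 5 and Smith normal form diag(1,1,1,1,1).

Computing H_k = (kernel of ∂_k) / (image of ∂_{k+1}):

  H_0: rank C_0 − rank ∂_1 = 5 − 4 = 1, and the invariant factors of ∂_1 are all 1, so H_0 ≅ Z.
  H_1: rank ker ∂_1 − rank ∂_2 = (9 − 4) − 5 = 0, and the invariant factors of ∂_2 are all 1, so H_1 ≅ 0.
  H_2: rank ker ∂_2 − rank ∂_3 = (6 − 5) − 0 = 1, and there is no ∂_3, so H_2 ≅ Z.

As a check, the Euler characteristic is 5 − 9 + 6 = 2, which agrees with 1 − 0 + 1 = 2.

H_0 = Z,  H_1 = 0,  H_2 = Z.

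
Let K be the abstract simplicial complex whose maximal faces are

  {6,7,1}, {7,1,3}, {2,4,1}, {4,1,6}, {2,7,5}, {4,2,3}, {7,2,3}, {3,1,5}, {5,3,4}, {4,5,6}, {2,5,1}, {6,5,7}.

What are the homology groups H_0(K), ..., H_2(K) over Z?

Order the vertices as 1 < 2 < 3 < 4 < 5 < 6 < 7. Listing each simplex with vertices in this order, K has dimension 2 with simplices:

  0-simplices (7): [1], [2], [3], [4], [5], [6], [7]
  1-simplices (18): [1,2], [1,3], [1,4], [1,5], [1,6], [1,7], [2,3], [2,4], [2,5], [2,7], [3,4], [3,5], [3,7], [4,5], [4,6], [5,6], [5,7], [6,7]
  2-simplices (12): [1,2,4], [1,2,5], [1,3,5], [1,3,7], [1,4,6], [1,6,7], [2,3,4], [2,3,7], [2,5,7], [3,4,5], [4,5,6], [5,6,7]

so the chain groups are C_0 ≅ Z^7, C_1 ≅ Z^18, C_2 ≅ Z^12.

Boundary ∂_1: C_1 → C_0 is given by ∂[p,q] = [q] − [p].
This gives a 7×18 integer matrix of rank 6; reducing to Smith normal form yields diagonal entries (1,1,1,1,1,1).

The boundary map ∂_2: C_2 → C_1 maps a triangle to the signed sum of its edges. For instance
  ∂[1,3,5] = [3,5] − [1,5] + [1,3],
  ∂[5,6,7] = [6,7] − [5,7] + [5,6].
This gives a 18×12 integer matrix of rank 12; reducing to Smith normal form yields diagonal entries (1,1,1,1,1,1,1,1,1,1,1,2).

From H_k ≅ ker(∂_k) / im(∂_{k+1}) we obtain:

  H_0: rank C_0 − rank ∂_1 = 7 − 6 = 1, and the invariant factors of ∂_1 are all 1, so H_0 ≅ Z.
  H_1: rank ker ∂_1 − rank ∂_2 = (18 − 6) − 12 = 0, and ∂_2 has invariant factor 2 > 1, so H_1 ≅ Z/2.
  H_2: rank ker ∂_2 − rank ∂_3 = (12 − 12) − 0 = 0, and there is no ∂_3, so H_2 ≅ 0.

H_0 ≅ Z,  H_1 ≅ Z/2,  H_2 = 0.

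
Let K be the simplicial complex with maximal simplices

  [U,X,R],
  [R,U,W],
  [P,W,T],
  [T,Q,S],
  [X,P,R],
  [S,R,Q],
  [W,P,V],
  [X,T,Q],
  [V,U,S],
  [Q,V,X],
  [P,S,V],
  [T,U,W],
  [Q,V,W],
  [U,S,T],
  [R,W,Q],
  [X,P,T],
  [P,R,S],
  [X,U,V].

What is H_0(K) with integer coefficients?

Take the total order P < Q < R < S < T < U < V < W < X on the vertex set. Then K (dimension 2) consists of the simplices:

  0-simplices (9): P, Q, R, S, T, U, V, W, X
  1-simplices (27): PR, PS, PT, PV, PW, PX, QR, QS, QT, QV, QW, QX, RS, RU, RW, RX, ST, SU, SV, TU, TW, TX, UV, UW, UX, VW, VX
  2-simplices (18): PRS, PRX, PSV, PTW, PTX, PVW, QRS, QRW, QST, QTX, QVW, QVX, RUW, RUX, STU, SUV, TUW, UVX

so the chain groups are C_0 ≅ Z^9, C_1 ≅ Z^27, C_2 ≅ Z^18.

Boundary ∂_1: C_1 → C_0 is given by ∂[p,q] = [q] − [p]. For instance
  ∂VX = X − V.
As a 9×27 matrix over Z this has rank 8, with invariant factors (1,1,1,1,1,1,1,1).

The boundary map ∂_2: C_2 → C_1 sends each 2-simplex [p,q,r] to [q,r] − [p,r] + [p,q]. For instance
  ∂QVX = VX − QX + QV,
  ∂STU = TU − SU + ST.
This gives a 27×18 integer matrix of rank 17; reducing to Smith normal form yields diagonal entries (1,1,1,1,1,1,1,1,1,1,1,1,1,1,1,1,1).

Now H_k = ker ∂_k / im ∂_{k+1}, so:

  H_0: rank C_0 − rank ∂_1 = 9 − 8 = 1, and the invariant factors of ∂_1 are all 1, so H_0 = Z.

(K is a triangulation of the torus T^2.)

H_0 = Z.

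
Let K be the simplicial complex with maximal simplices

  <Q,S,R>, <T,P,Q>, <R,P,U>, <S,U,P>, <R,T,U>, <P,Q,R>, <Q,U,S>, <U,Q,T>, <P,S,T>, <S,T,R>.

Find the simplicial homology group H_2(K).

H_2 ≅ 0.

Order the vertices as P < Q < R < S < T < U. Listing each simplex with vertices in this order, K has dimension 2 with simplices:

  0-simplices (6): P, Q, R, S, T, U
  1-simplices (15): PQ, PR, PS, PT, PU, QR, QS, QT, QU, RS, RT, RU, ST, SU, TU
  2-simplices (10): PQR, PQT, PRU, PST, PSU, QRS, QSU, QTU, RST, RTU

Hence C_0 ≅ Z^6, C_1 ≅ Z^15, C_2 ≅ Z^10.

Boundary ∂_1: C_1 → C_0 maps an edge to its endpoints' difference, ∂[p,q] = q − p. For instance
  ∂RU = U − R.
This gives a 6×15 integer matrix of rank 5; reducing to Smith normal form yields diagonal entries (1,1,1,1,1).

∂_2: C_2 → C_1 sends each 2-simplex [p,q,r] to [q,r] − [p,r] + [p,q]. For instance
  ∂QSU = SU − QU + QS,
  ∂PRU = RU − PU + PR.
The 15×10 boundary matrix has rank 10 and Smith normal form diag(1,1,1,1,1,1,1,1,1,2).

Reading off H_k = ker ∂_k / im ∂_{k+1}:

  H_2: rank ker ∂_2 − rank ∂_3 = (10 − 10) − 0 = 0, and there is no ∂_3, so H_2 = 0.

(K is a triangulation of the real projective plane RP^2.)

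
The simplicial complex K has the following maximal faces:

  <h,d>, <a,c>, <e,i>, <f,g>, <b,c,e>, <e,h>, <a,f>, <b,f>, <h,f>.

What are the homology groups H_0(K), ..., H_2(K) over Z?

We work with the vertex ordering a < b < c < d < e < f < g < h < i. The simplices of K, each written with vertices in increasing order, are:

  0-simplices (9): a, b, c, d, e, f, g, h, i
  1-simplices (11): ac, af, bc, be, bf, ce, dh, eh, ei, fg, fh
  2-simplices (1): bce

so the chain groups are C_0 ≅ Z^9, C_1 ≅ Z^11, C_2 ≅ Z^1.

∂_1: C_1 → C_0 sends each edge [p,q] (with p < q) to q − p.
The 9×11 boundary matrix has rank 8 and Smith normal form diag(1,1,1,1,1,1,1,1).

Boundary ∂_2: C_2 → C_1 sends each 2-simplex [p,q,r] to [q,r] − [p,r] + [p,q]. For instance
  ∂bce = ce − be + bc.
The resulting 11×1 matrix has rank 1, and its Smith normal form has invariant factors (1).

Computing H_k = (kernel of ∂_k) / (image of ∂_{k+1}):

  H_0: rank C_0 − rank ∂_1 = 9 − 8 = 1, and the invariant factors of ∂_1 are all 1, so H_0 ≅ Z.
  H_1: rank ker ∂_1 − rank ∂_2 = (11 − 8) − 1 = 2, and the invariant factors of ∂_2 are all 1, so H_1 ≅ Z^2.
  H_2: rank ker ∂_2 − rank ∂_3 = (1 − 1) − 0 = 0, and there is no ∂_3, so H_2 ≅ 0.

As a check, the Euler characteristic is 9 − 11 + 1 = -1, which agrees with 1 − 2 + 0 = -1.

H_0 ≅ Z,  H_1 ≅ Z^2,  H_2 = 0.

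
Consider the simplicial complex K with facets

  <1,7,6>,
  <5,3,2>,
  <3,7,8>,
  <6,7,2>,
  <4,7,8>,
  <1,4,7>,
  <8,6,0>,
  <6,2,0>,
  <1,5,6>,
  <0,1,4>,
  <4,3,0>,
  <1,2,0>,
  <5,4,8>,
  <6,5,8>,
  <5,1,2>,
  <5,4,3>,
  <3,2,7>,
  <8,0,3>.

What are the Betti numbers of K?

We work with the vertex ordering 0 < 1 < 2 < 3 < 4 < 5 < 6 < 7 < 8. The simplices of K, each written with vertices in increasing order, are:

  0-simplices (9): [0], [1], [2], [3], [4], [5], [6], [7], [8]
  1-simplices (27): (27 of them)
  2-simplices (18): [0,1,2], [0,1,4], [0,2,6], [0,3,4], [0,3,8], [0,6,8], [1,2,5], [1,4,7], [1,5,6], [1,6,7], [2,3,5], [2,3,7], [2,6,7], [3,4,5], [3,7,8], [4,5,8], [4,7,8], [5,6,8]

so the chain groups are C_0 ≅ Z^9, C_1 ≅ Z^27, C_2 ≅ Z^18.

Boundary ∂_1: C_1 → C_0 is given by ∂[p,q] = [q] − [p]. For instance
  ∂[1,6] = [6] − [1].
The 9×27 boundary matrix has rank 8 and Smith normal form diag(1,1,1,1,1,1,1,1).

∂_2: C_2 → C_1 acts by ∂[p,q,r] = [q,r] − [p,r] + [p,q]. For instance
  ∂[0,3,8] = [3,8] − [0,8] + [0,3],
  ∂[3,7,8] = [7,8] − [3,8] + [3,7].
As a 27×18 matrix over Z this has rank 18, with invariant factors (1,1,1,1,1,1,1,1,1,1,1,1,1,1,1,1,1,2).

From H_k ≅ ker(∂_k) / im(∂_{k+1}) we obtain:

  H_0: rank C_0 − rank ∂_1 = 9 − 8 = 1, and the invariant factors of ∂_1 are all 1, so H_0 ≅ Z.
  H_1: rank ker ∂_1 − rank ∂_2 = (27 − 8) − 18 = 1, and ∂_2 has invariant factor 2 > 1, so H_1 ≅ Z ⊕ Z_2.
  H_2: rank ker ∂_2 − rank ∂_3 = (18 − 18) − 0 = 0, and there is no ∂_3, so H_2 ≅ 0.

Hence the Betti numbers are b_0 = 1, b_1 = 1, b_2 = 0.

b_0 = 1, b_1 = 1, b_2 = 0.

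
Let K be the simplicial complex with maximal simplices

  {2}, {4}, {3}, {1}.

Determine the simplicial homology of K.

K has 4 vertices.
rank ∂_0 = 0, rank ∂_1 = 0 ⇒ b_0 = 4 − 0 − 0 = 4. So H_0 ≅ Z^4.

H_0 = Z^4.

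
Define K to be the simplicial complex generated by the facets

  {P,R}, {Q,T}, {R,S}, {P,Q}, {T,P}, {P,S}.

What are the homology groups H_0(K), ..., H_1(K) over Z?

H_0 ≅ Z,  H_1 ≅ Z^2.

Take the total order P < Q < R < S < T on the vertex set. Then K (dimension 1) consists of the simplices:

  0-simplices (5): P, Q, R, S, T
  1-simplices (6): PQ, PR, PS, PT, QT, RS

Hence C_0 ≅ Z^5, C_1 ≅ Z^6.

The boundary map ∂_1: C_1 → C_0 sends each edge [p,q] (with p < q) to q − p. For instance
  ∂PR = R − P.
The resulting 5×6 matrix has rank 4, and its Smith normal form has invariant factors (1,1,1,1).

Now H_k = ker ∂_k / im ∂_{k+1}, so:

  H_0: rank C_0 − rank ∂_1 = 5 − 4 = 1, and the invariant factors of ∂_1 are all 1, so H_0 = Z.
  H_1: rank ker ∂_1 − rank ∂_2 = (6 − 4) − 0 = 2, and there is no ∂_2, so H_1 = Z^2.

(K is a triangulation of a wedge of 2 circles.)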